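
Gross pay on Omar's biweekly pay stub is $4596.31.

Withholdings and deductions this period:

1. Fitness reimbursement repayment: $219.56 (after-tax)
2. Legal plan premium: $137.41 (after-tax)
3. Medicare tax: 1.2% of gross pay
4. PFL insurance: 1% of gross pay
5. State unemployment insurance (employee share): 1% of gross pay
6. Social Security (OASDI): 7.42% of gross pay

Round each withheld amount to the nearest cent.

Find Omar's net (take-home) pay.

Medicare tax: $4596.31 × 0.012 = $55.16
Social Security (OASDI): $4596.31 × 0.0742 = $341.05
PFL insurance: $4596.31 × 0.01 = $45.96
State unemployment insurance (employee share): $4596.31 × 0.01 = $45.96
Fitness reimbursement repayment: $219.56
Legal plan premium: $137.41
Total deductions = $55.16 + $341.05 + $45.96 + $45.96 + $219.56 + $137.41 = $845.10
Net pay = $4596.31 − $845.10 = $3751.21

$3751.21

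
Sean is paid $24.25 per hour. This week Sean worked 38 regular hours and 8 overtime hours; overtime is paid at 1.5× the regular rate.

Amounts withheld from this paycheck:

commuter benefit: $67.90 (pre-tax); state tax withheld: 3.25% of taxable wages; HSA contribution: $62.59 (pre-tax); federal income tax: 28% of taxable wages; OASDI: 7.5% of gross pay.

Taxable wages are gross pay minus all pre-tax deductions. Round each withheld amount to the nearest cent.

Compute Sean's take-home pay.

$652.94

Regular pay: 38 × $24.25 = $921.50
Overtime pay: 8 × $24.25 × 1.5 = $291.00
Gross pay = $921.50 + $291.00 = $1,212.50
HSA contribution: $62.59
Commuter benefit: $67.90
Pre-tax total = $62.59 + $67.90 = $130.49
Taxable wages = $1,212.50 − $130.49 = $1,082.01
State tax withheld: $1,082.01 × 0.0325 = $35.17
Federal income tax: $1,082.01 × 0.28 = $302.96
OASDI: $1,212.50 × 0.075 = $90.94
Total deductions = $62.59 + $67.90 + $35.17 + $302.96 + $90.94 = $559.56
Net pay = $1,212.50 − $559.56 = $652.94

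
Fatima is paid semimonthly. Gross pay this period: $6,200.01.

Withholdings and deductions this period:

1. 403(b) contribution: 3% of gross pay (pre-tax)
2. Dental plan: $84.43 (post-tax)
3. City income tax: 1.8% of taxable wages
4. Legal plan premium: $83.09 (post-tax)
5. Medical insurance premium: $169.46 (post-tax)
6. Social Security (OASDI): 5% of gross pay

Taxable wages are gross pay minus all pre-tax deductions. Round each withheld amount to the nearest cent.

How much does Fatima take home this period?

403(b) contribution: $6,200.01 × 0.03 = $186.00
Taxable wages = $6,200.01 − $186.00 = $6,014.01
City income tax: $6,014.01 × 0.018 = $108.25
Social Security (OASDI): $6,200.01 × 0.05 = $310.00
Medical insurance premium: $169.46
Dental plan: $84.43
Legal plan premium: $83.09
Total deductions = $186.00 + $108.25 + $310.00 + $169.46 + $84.43 + $83.09 = $941.23
Net pay = $6,200.01 − $941.23 = $5,258.78

$5,258.78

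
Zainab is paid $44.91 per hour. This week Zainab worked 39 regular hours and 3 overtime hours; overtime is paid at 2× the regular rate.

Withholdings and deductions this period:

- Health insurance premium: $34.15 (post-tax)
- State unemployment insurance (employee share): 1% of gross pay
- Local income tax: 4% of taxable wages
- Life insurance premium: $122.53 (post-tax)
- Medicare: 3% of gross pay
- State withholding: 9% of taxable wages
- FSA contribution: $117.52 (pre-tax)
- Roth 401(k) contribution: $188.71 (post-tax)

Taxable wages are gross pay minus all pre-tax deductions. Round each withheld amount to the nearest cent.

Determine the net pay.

$1,229.75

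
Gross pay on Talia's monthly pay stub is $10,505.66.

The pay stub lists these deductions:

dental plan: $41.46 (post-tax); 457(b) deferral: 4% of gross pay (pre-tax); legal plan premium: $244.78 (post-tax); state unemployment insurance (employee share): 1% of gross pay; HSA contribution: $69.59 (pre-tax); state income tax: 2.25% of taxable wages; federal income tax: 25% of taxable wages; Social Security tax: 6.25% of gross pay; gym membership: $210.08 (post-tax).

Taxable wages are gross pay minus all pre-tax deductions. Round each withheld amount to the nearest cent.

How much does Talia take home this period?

HSA contribution: $69.59
457(b) deferral: $10,505.66 × 0.04 = $420.23
Pre-tax total = $69.59 + $420.23 = $489.82
Taxable wages = $10,505.66 − $489.82 = $10,015.84
State income tax: $10,015.84 × 0.0225 = $225.36
Federal income tax: $10,015.84 × 0.25 = $2,503.96
Social Security tax: $10,505.66 × 0.0625 = $656.60
State unemployment insurance (employee share): $10,505.66 × 0.01 = $105.06
Gym membership: $210.08
Dental plan: $41.46
Legal plan premium: $244.78
Total deductions = $69.59 + $420.23 + $225.36 + $2,503.96 + $656.60 + $105.06 + $210.08 + $41.46 + $244.78 = $4,477.12
Net pay = $10,505.66 − $4,477.12 = $6,028.54

$6,028.54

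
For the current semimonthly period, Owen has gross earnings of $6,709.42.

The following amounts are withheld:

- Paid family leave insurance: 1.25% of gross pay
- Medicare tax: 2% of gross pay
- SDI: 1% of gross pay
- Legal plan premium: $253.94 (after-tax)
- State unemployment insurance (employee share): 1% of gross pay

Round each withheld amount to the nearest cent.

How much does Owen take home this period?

SDI: $6,709.42 × 0.01 = $67.09
Medicare tax: $6,709.42 × 0.02 = $134.19
Paid family leave insurance: $6,709.42 × 0.0125 = $83.87
State unemployment insurance (employee share): $6,709.42 × 0.01 = $67.09
Legal plan premium: $253.94
Total deductions = $67.09 + $134.19 + $83.87 + $67.09 + $253.94 = $606.18
Net pay = $6,709.42 − $606.18 = $6,103.24

$6,103.24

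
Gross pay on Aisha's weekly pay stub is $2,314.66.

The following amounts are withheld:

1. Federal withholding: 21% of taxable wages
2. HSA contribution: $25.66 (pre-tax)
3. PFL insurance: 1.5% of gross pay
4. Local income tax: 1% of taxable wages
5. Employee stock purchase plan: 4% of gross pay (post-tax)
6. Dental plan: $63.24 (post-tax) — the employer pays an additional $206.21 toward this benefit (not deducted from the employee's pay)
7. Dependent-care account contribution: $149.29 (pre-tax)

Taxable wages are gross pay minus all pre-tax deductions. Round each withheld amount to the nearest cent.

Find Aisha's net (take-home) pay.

$1,478.42

Dependent-care account contribution: $149.29
HSA contribution: $25.66
Pre-tax total = $149.29 + $25.66 = $174.95
Taxable wages = $2,314.66 − $174.95 = $2,139.71
Federal withholding: $2,139.71 × 0.21 = $449.34
Local income tax: $2,139.71 × 0.01 = $21.40
PFL insurance: $2,314.66 × 0.015 = $34.72
Employee stock purchase plan: $2,314.66 × 0.04 = $92.59
Dental plan: $63.24
(Employer's $206.21 toward dental plan is not withheld from the employee.)
Total deductions = $149.29 + $25.66 + $449.34 + $21.40 + $34.72 + $92.59 + $63.24 = $836.24
Net pay = $2,314.66 − $836.24 = $1,478.42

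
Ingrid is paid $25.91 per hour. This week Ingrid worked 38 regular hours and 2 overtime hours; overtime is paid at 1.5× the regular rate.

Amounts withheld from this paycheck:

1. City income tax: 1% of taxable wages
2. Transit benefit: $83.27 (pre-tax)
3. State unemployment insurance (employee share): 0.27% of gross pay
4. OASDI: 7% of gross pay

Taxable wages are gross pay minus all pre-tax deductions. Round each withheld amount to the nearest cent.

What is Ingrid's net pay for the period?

Regular pay: 38 × $25.91 = $984.58
Overtime pay: 2 × $25.91 × 1.5 = $77.73
Gross pay = $984.58 + $77.73 = $1,062.31
Transit benefit: $83.27
Taxable wages = $1,062.31 − $83.27 = $979.04
City income tax: $979.04 × 0.01 = $9.79
State unemployment insurance (employee share): $1,062.31 × 0.0027 = $2.87
OASDI: $1,062.31 × 0.07 = $74.36
Total deductions = $83.27 + $9.79 + $2.87 + $74.36 = $170.29
Net pay = $1,062.31 − $170.29 = $892.02

$892.02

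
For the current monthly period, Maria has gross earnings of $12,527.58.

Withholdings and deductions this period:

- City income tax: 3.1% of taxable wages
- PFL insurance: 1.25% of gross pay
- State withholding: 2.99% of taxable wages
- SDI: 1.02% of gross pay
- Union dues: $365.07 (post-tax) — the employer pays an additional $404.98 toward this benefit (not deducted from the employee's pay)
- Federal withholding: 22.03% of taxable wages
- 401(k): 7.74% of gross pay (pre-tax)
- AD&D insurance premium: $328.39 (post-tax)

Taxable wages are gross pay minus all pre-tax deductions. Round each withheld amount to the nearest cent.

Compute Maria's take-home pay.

401(k): $12,527.58 × 0.0774 = $969.63
Taxable wages = $12,527.58 − $969.63 = $11,557.95
State withholding: $11,557.95 × 0.0299 = $345.58
Federal withholding: $11,557.95 × 0.2203 = $2,546.22
City income tax: $11,557.95 × 0.031 = $358.30
PFL insurance: $12,527.58 × 0.0125 = $156.59
SDI: $12,527.58 × 0.0102 = $127.78
Union dues: $365.07
AD&D insurance premium: $328.39
(Employer's $404.98 toward union dues is not withheld from the employee.)
Total deductions = $969.63 + $345.58 + $2,546.22 + $358.30 + $156.59 + $127.78 + $365.07 + $328.39 = $5,197.56
Net pay = $12,527.58 − $5,197.56 = $7,330.02

$7,330.02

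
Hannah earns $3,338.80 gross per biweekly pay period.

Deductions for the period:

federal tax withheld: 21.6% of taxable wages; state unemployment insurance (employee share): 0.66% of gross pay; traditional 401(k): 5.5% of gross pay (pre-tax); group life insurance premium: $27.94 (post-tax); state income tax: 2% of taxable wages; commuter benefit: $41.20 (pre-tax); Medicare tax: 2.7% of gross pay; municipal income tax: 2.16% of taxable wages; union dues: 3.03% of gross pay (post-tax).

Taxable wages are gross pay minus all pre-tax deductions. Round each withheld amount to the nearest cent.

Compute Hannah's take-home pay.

$2,070.51

Commuter benefit: $41.20
Traditional 401(k): $3,338.80 × 0.055 = $183.63
Pre-tax total = $41.20 + $183.63 = $224.83
Taxable wages = $3,338.80 − $224.83 = $3,113.97
Federal tax withheld: $3,113.97 × 0.216 = $672.62
State income tax: $3,113.97 × 0.02 = $62.28
Municipal income tax: $3,113.97 × 0.0216 = $67.26
State unemployment insurance (employee share): $3,338.80 × 0.0066 = $22.04
Medicare tax: $3,338.80 × 0.027 = $90.15
Union dues: $3,338.80 × 0.0303 = $101.17
Group life insurance premium: $27.94
Total deductions = $41.20 + $183.63 + $672.62 + $62.28 + $67.26 + $22.04 + $90.15 + $101.17 + $27.94 = $1,268.29
Net pay = $3,338.80 − $1,268.29 = $2,070.51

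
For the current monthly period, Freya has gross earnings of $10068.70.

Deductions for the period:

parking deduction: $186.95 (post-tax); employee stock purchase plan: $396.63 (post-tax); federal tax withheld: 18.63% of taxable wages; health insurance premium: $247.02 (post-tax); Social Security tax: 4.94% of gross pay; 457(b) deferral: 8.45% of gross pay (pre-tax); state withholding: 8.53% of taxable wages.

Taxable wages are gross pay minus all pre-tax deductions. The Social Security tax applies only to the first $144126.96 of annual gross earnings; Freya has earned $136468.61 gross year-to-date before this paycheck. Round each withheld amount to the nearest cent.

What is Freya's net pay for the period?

457(b) deferral: $10068.70 × 0.0845 = $850.81
Taxable wages = $10068.70 − $850.81 = $9217.89
Federal tax withheld: $9217.89 × 0.1863 = $1717.29
State withholding: $9217.89 × 0.0853 = $786.29
Social Security tax: only $144126.96 − $136468.61 = $7658.35 of this check is subject → $7658.35 × 0.0494 = $378.32
Employee stock purchase plan: $396.63
Health insurance premium: $247.02
Parking deduction: $186.95
Total deductions = $850.81 + $1717.29 + $786.29 + $378.32 + $396.63 + $247.02 + $186.95 = $4563.31
Net pay = $10068.70 − $4563.31 = $5505.39

$5505.39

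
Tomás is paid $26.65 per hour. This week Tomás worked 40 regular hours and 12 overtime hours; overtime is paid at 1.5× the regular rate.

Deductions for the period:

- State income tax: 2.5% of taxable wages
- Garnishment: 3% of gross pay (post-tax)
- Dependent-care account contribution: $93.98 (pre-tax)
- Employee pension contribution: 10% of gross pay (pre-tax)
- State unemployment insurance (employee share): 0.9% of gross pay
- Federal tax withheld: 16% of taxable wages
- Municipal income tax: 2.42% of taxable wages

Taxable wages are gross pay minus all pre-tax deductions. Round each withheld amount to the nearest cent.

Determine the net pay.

$965.51

Regular pay: 40 × $26.65 = $1,066.00
Overtime pay: 12 × $26.65 × 1.5 = $479.70
Gross pay = $1,066.00 + $479.70 = $1,545.70
Employee pension contribution: $1,545.70 × 0.1 = $154.57
Dependent-care account contribution: $93.98
Pre-tax total = $154.57 + $93.98 = $248.55
Taxable wages = $1,545.70 − $248.55 = $1,297.15
Federal tax withheld: $1,297.15 × 0.16 = $207.54
State income tax: $1,297.15 × 0.025 = $32.43
Municipal income tax: $1,297.15 × 0.0242 = $31.39
State unemployment insurance (employee share): $1,545.70 × 0.009 = $13.91
Garnishment: $1,545.70 × 0.03 = $46.37
Total deductions = $154.57 + $93.98 + $207.54 + $32.43 + $31.39 + $13.91 + $46.37 = $580.19
Net pay = $1,545.70 − $580.19 = $965.51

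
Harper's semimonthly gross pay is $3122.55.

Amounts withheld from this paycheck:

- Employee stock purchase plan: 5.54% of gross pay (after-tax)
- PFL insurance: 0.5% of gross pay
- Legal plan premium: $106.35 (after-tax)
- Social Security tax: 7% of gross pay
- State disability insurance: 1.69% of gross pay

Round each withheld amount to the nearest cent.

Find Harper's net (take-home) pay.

$2556.25

PFL insurance: $3122.55 × 0.005 = $15.61
Social Security tax: $3122.55 × 0.07 = $218.58
State disability insurance: $3122.55 × 0.0169 = $52.77
Employee stock purchase plan: $3122.55 × 0.0554 = $172.99
Legal plan premium: $106.35
Total deductions = $15.61 + $218.58 + $52.77 + $172.99 + $106.35 = $566.30
Net pay = $3122.55 − $566.30 = $2556.25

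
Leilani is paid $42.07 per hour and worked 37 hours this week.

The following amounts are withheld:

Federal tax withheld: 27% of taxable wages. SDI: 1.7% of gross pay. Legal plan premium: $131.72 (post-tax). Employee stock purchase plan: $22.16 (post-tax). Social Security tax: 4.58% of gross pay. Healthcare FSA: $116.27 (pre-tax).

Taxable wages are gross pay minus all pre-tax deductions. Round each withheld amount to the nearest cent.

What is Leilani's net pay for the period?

$799.80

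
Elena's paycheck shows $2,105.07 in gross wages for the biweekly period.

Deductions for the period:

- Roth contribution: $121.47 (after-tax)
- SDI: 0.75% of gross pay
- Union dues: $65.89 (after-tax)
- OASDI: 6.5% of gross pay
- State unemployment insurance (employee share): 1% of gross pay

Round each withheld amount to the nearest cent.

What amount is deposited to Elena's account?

$1,744.04

OASDI: $2,105.07 × 0.065 = $136.83
State unemployment insurance (employee share): $2,105.07 × 0.01 = $21.05
SDI: $2,105.07 × 0.0075 = $15.79
Roth contribution: $121.47
Union dues: $65.89
Total deductions = $136.83 + $21.05 + $15.79 + $121.47 + $65.89 = $361.03
Net pay = $2,105.07 − $361.03 = $1,744.04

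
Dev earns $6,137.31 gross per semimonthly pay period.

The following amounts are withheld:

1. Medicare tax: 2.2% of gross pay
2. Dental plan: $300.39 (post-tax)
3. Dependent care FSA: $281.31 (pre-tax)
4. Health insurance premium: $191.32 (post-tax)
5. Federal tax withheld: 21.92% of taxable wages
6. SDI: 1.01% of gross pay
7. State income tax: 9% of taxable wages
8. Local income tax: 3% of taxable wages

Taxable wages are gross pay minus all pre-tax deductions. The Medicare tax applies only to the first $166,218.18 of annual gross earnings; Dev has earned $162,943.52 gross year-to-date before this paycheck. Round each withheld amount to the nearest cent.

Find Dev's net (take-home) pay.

$3,243.90

Dependent care FSA: $281.31
Taxable wages = $6,137.31 − $281.31 = $5,856.00
State income tax: $5,856.00 × 0.09 = $527.04
Local income tax: $5,856.00 × 0.03 = $175.68
Federal tax withheld: $5,856.00 × 0.2192 = $1,283.64
Medicare tax: only $166,218.18 − $162,943.52 = $3,274.66 of this check is subject → $3,274.66 × 0.022 = $72.04
SDI: $6,137.31 × 0.0101 = $61.99
Dental plan: $300.39
Health insurance premium: $191.32
Total deductions = $281.31 + $527.04 + $175.68 + $1,283.64 + $72.04 + $61.99 + $300.39 + $191.32 = $2,893.41
Net pay = $6,137.31 − $2,893.41 = $3,243.90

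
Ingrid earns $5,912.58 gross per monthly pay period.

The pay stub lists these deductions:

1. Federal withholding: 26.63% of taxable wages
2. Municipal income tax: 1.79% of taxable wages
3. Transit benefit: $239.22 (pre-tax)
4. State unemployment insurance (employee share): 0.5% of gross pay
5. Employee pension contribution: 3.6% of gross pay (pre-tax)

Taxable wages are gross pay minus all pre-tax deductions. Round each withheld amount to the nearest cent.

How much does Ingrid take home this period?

Transit benefit: $239.22
Employee pension contribution: $5,912.58 × 0.036 = $212.85
Pre-tax total = $239.22 + $212.85 = $452.07
Taxable wages = $5,912.58 − $452.07 = $5,460.51
Municipal income tax: $5,460.51 × 0.0179 = $97.74
Federal withholding: $5,460.51 × 0.2663 = $1,454.13
State unemployment insurance (employee share): $5,912.58 × 0.005 = $29.56
Total deductions = $239.22 + $212.85 + $97.74 + $1,454.13 + $29.56 = $2,033.50
Net pay = $5,912.58 − $2,033.50 = $3,879.08

$3,879.08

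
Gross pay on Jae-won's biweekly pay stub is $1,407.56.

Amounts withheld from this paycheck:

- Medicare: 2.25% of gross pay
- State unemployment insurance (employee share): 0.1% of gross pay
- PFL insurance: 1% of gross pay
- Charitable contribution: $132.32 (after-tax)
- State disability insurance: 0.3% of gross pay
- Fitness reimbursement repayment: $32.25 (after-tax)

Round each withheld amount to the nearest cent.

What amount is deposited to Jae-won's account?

$1,191.61

Medicare: $1,407.56 × 0.0225 = $31.67
PFL insurance: $1,407.56 × 0.01 = $14.08
State unemployment insurance (employee share): $1,407.56 × 0.001 = $1.41
State disability insurance: $1,407.56 × 0.003 = $4.22
Fitness reimbursement repayment: $32.25
Charitable contribution: $132.32
Total deductions = $31.67 + $14.08 + $1.41 + $4.22 + $32.25 + $132.32 = $215.95
Net pay = $1,407.56 − $215.95 = $1,191.61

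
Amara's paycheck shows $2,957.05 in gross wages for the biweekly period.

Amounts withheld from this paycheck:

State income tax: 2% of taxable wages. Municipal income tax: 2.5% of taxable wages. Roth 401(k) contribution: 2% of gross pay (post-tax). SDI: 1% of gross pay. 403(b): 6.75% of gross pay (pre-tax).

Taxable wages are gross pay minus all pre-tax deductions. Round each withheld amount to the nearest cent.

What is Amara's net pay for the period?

$2,544.65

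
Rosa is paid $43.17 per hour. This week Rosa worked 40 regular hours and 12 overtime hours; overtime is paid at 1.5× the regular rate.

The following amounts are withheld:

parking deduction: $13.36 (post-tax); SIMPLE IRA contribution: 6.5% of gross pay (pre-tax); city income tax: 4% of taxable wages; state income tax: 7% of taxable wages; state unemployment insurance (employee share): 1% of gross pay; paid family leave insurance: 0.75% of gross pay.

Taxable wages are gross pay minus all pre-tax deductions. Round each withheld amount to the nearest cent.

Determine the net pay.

$2,026.41

Regular pay: 40 × $43.17 = $1,726.80
Overtime pay: 12 × $43.17 × 1.5 = $777.06
Gross pay = $1,726.80 + $777.06 = $2,503.86
SIMPLE IRA contribution: $2,503.86 × 0.065 = $162.75
Taxable wages = $2,503.86 − $162.75 = $2,341.11
State income tax: $2,341.11 × 0.07 = $163.88
City income tax: $2,341.11 × 0.04 = $93.64
State unemployment insurance (employee share): $2,503.86 × 0.01 = $25.04
Paid family leave insurance: $2,503.86 × 0.0075 = $18.78
Parking deduction: $13.36
Total deductions = $162.75 + $163.88 + $93.64 + $25.04 + $18.78 + $13.36 = $477.45
Net pay = $2,503.86 − $477.45 = $2,026.41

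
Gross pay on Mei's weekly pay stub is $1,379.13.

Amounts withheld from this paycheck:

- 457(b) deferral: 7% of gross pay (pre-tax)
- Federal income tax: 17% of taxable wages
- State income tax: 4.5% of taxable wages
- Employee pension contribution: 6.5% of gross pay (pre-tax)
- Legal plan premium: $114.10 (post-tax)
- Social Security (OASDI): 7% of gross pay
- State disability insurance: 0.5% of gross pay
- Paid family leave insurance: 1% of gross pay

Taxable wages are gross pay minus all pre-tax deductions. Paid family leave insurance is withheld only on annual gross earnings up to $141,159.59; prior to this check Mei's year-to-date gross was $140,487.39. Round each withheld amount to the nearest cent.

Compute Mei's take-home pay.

$712.21

457(b) deferral: $1,379.13 × 0.07 = $96.54
Employee pension contribution: $1,379.13 × 0.065 = $89.64
Pre-tax total = $96.54 + $89.64 = $186.18
Taxable wages = $1,379.13 − $186.18 = $1,192.95
State income tax: $1,192.95 × 0.045 = $53.68
Federal income tax: $1,192.95 × 0.17 = $202.80
State disability insurance: $1,379.13 × 0.005 = $6.90
Social Security (OASDI): $1,379.13 × 0.07 = $96.54
Paid family leave insurance: only $141,159.59 − $140,487.39 = $672.20 of this check is subject → $672.20 × 0.01 = $6.72
Legal plan premium: $114.10
Total deductions = $96.54 + $89.64 + $53.68 + $202.80 + $6.90 + $96.54 + $6.72 + $114.10 = $666.92
Net pay = $1,379.13 − $666.92 = $712.21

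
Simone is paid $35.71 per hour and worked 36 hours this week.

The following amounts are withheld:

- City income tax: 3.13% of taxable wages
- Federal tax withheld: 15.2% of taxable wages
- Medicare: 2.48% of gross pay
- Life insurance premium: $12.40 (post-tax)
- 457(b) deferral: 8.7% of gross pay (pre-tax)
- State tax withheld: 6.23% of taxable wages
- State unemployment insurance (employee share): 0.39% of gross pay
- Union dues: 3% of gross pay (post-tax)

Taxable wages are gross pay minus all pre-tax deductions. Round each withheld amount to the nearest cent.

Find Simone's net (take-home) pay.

$797.59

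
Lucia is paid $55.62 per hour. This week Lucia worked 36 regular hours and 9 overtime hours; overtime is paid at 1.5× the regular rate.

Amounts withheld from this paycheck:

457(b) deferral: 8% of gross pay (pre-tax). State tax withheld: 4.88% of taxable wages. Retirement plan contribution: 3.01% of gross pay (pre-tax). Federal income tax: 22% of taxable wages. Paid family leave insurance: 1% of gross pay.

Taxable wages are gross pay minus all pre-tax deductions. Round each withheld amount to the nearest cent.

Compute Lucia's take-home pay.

$1763.96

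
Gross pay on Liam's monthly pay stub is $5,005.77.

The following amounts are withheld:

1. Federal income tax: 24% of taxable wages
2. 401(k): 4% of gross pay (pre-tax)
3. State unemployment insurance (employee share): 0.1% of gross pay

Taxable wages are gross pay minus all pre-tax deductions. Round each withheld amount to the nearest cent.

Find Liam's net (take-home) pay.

401(k): $5,005.77 × 0.04 = $200.23
Taxable wages = $5,005.77 − $200.23 = $4,805.54
Federal income tax: $4,805.54 × 0.24 = $1,153.33
State unemployment insurance (employee share): $5,005.77 × 0.001 = $5.01
Total deductions = $200.23 + $1,153.33 + $5.01 = $1,358.57
Net pay = $5,005.77 − $1,358.57 = $3,647.20

$3,647.20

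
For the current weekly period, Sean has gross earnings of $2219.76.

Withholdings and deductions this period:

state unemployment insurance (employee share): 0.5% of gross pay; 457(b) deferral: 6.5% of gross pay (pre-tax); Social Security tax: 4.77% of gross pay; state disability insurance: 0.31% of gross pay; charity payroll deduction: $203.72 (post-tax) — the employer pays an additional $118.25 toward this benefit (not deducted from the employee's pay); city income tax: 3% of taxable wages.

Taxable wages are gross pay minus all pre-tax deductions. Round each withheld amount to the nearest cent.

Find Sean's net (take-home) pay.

$1685.64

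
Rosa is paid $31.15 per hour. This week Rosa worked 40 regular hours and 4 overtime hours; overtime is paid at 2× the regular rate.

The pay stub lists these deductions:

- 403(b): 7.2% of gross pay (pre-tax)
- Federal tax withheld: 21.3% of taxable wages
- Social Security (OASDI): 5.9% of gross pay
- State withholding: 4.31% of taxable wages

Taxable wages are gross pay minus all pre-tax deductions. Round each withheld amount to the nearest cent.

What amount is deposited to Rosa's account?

$943.98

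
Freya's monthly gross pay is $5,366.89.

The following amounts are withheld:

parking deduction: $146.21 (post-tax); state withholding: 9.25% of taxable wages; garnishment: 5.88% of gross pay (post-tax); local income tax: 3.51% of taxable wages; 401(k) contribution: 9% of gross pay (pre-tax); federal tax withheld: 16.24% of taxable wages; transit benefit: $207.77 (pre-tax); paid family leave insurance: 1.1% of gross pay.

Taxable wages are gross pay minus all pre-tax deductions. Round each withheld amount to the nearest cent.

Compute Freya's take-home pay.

$2,799.21

401(k) contribution: $5,366.89 × 0.09 = $483.02
Transit benefit: $207.77
Pre-tax total = $483.02 + $207.77 = $690.79
Taxable wages = $5,366.89 − $690.79 = $4,676.10
Local income tax: $4,676.10 × 0.0351 = $164.13
Federal tax withheld: $4,676.10 × 0.1624 = $759.40
State withholding: $4,676.10 × 0.0925 = $432.54
Paid family leave insurance: $5,366.89 × 0.011 = $59.04
Parking deduction: $146.21
Garnishment: $5,366.89 × 0.0588 = $315.57
Total deductions = $483.02 + $207.77 + $164.13 + $759.40 + $432.54 + $59.04 + $146.21 + $315.57 = $2,567.68
Net pay = $5,366.89 − $2,567.68 = $2,799.21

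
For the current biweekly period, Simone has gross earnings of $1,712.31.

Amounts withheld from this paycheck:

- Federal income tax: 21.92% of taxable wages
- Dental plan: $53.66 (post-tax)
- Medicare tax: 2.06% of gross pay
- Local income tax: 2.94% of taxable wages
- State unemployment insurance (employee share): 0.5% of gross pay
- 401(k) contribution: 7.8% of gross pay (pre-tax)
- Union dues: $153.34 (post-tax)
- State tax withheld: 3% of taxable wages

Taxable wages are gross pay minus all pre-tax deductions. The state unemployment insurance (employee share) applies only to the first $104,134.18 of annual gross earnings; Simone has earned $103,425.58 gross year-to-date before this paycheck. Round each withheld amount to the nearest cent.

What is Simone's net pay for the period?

$893.10

401(k) contribution: $1,712.31 × 0.078 = $133.56
Taxable wages = $1,712.31 − $133.56 = $1,578.75
Federal income tax: $1,578.75 × 0.2192 = $346.06
Local income tax: $1,578.75 × 0.0294 = $46.42
State tax withheld: $1,578.75 × 0.03 = $47.36
State unemployment insurance (employee share): only $104,134.18 − $103,425.58 = $708.60 of this check is subject → $708.60 × 0.005 = $3.54
Medicare tax: $1,712.31 × 0.0206 = $35.27
Dental plan: $53.66
Union dues: $153.34
Total deductions = $133.56 + $346.06 + $46.42 + $47.36 + $3.54 + $35.27 + $53.66 + $153.34 = $819.21
Net pay = $1,712.31 − $819.21 = $893.10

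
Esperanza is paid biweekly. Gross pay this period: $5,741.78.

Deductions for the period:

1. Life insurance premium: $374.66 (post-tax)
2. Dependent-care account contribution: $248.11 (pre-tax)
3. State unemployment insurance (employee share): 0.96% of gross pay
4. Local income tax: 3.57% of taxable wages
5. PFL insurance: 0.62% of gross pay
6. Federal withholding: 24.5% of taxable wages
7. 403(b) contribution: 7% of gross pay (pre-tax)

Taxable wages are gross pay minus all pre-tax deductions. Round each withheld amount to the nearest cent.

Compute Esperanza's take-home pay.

403(b) contribution: $5,741.78 × 0.07 = $401.92
Dependent-care account contribution: $248.11
Pre-tax total = $401.92 + $248.11 = $650.03
Taxable wages = $5,741.78 − $650.03 = $5,091.75
Federal withholding: $5,091.75 × 0.245 = $1,247.48
Local income tax: $5,091.75 × 0.0357 = $181.78
State unemployment insurance (employee share): $5,741.78 × 0.0096 = $55.12
PFL insurance: $5,741.78 × 0.0062 = $35.60
Life insurance premium: $374.66
Total deductions = $401.92 + $248.11 + $1,247.48 + $181.78 + $55.12 + $35.60 + $374.66 = $2,544.67
Net pay = $5,741.78 − $2,544.67 = $3,197.11

$3,197.11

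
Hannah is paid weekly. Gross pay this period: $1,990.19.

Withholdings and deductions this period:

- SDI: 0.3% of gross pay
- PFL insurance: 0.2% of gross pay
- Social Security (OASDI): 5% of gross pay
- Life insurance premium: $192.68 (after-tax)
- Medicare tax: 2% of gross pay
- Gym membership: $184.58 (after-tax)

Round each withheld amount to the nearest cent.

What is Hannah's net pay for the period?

SDI: $1,990.19 × 0.003 = $5.97
Medicare tax: $1,990.19 × 0.02 = $39.80
Social Security (OASDI): $1,990.19 × 0.05 = $99.51
PFL insurance: $1,990.19 × 0.002 = $3.98
Life insurance premium: $192.68
Gym membership: $184.58
Total deductions = $5.97 + $39.80 + $99.51 + $3.98 + $192.68 + $184.58 = $526.52
Net pay = $1,990.19 − $526.52 = $1,463.67

$1,463.67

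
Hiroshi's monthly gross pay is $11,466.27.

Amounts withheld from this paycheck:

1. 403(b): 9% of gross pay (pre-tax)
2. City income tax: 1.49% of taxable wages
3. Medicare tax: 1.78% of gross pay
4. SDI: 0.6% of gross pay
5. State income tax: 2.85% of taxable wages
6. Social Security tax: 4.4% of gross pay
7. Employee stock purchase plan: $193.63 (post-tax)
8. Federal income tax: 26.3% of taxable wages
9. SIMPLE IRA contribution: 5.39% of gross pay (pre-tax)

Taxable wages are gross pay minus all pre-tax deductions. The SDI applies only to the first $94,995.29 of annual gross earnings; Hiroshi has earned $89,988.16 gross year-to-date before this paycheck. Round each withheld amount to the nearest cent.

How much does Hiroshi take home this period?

$5,876.29

403(b): $11,466.27 × 0.09 = $1,031.96
SIMPLE IRA contribution: $11,466.27 × 0.0539 = $618.03
Pre-tax total = $1,031.96 + $618.03 = $1,649.99
Taxable wages = $11,466.27 − $1,649.99 = $9,816.28
State income tax: $9,816.28 × 0.0285 = $279.76
Federal income tax: $9,816.28 × 0.263 = $2,581.68
City income tax: $9,816.28 × 0.0149 = $146.26
Social Security tax: $11,466.27 × 0.044 = $504.52
Medicare tax: $11,466.27 × 0.0178 = $204.10
SDI: only $94,995.29 − $89,988.16 = $5,007.13 of this check is subject → $5,007.13 × 0.006 = $30.04
Employee stock purchase plan: $193.63
Total deductions = $1,031.96 + $618.03 + $279.76 + $2,581.68 + $146.26 + $504.52 + $204.10 + $30.04 + $193.63 = $5,589.98
Net pay = $11,466.27 − $5,589.98 = $5,876.29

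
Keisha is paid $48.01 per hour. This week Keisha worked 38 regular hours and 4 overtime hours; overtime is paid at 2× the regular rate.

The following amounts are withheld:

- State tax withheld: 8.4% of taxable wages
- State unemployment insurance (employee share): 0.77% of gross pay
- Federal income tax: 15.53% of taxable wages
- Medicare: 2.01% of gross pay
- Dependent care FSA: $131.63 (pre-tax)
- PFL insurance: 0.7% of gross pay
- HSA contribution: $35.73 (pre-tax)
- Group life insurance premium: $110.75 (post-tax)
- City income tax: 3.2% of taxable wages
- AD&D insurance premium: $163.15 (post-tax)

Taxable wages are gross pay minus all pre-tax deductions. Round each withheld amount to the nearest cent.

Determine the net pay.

$1,136.59

Regular pay: 38 × $48.01 = $1,824.38
Overtime pay: 4 × $48.01 × 2 = $384.08
Gross pay = $1,824.38 + $384.08 = $2,208.46
HSA contribution: $35.73
Dependent care FSA: $131.63
Pre-tax total = $35.73 + $131.63 = $167.36
Taxable wages = $2,208.46 − $167.36 = $2,041.10
City income tax: $2,041.10 × 0.032 = $65.32
Federal income tax: $2,041.10 × 0.1553 = $316.98
State tax withheld: $2,041.10 × 0.084 = $171.45
Medicare: $2,208.46 × 0.0201 = $44.39
PFL insurance: $2,208.46 × 0.007 = $15.46
State unemployment insurance (employee share): $2,208.46 × 0.0077 = $17.01
Group life insurance premium: $110.75
AD&D insurance premium: $163.15
Total deductions = $35.73 + $131.63 + $65.32 + $316.98 + $171.45 + $44.39 + $15.46 + $17.01 + $110.75 + $163.15 = $1,071.87
Net pay = $2,208.46 − $1,071.87 = $1,136.59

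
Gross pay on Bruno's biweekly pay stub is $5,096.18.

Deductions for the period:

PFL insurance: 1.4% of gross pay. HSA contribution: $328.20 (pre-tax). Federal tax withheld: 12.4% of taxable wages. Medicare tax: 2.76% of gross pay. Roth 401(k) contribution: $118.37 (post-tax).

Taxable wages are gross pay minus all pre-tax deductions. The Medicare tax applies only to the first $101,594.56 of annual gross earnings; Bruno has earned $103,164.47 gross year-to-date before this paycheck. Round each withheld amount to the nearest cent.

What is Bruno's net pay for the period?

$3,987.03

HSA contribution: $328.20
Taxable wages = $5,096.18 − $328.20 = $4,767.98
Federal tax withheld: $4,767.98 × 0.124 = $591.23
PFL insurance: $5,096.18 × 0.014 = $71.35
Medicare tax: annual cap $101,594.56 already reached (YTD $103,164.47), so $0.00
Roth 401(k) contribution: $118.37
Total deductions = $328.20 + $591.23 + $71.35 + $0.00 + $118.37 = $1,109.15
Net pay = $5,096.18 − $1,109.15 = $3,987.03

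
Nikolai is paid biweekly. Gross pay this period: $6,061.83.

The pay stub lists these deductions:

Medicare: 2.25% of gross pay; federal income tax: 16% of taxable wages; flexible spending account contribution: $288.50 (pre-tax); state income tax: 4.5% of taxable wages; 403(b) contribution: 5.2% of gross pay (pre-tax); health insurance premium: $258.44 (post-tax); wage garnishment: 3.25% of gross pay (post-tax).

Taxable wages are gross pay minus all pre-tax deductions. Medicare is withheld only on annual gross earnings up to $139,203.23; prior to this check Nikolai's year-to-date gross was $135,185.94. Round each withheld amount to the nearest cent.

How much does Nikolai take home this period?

$3,793.36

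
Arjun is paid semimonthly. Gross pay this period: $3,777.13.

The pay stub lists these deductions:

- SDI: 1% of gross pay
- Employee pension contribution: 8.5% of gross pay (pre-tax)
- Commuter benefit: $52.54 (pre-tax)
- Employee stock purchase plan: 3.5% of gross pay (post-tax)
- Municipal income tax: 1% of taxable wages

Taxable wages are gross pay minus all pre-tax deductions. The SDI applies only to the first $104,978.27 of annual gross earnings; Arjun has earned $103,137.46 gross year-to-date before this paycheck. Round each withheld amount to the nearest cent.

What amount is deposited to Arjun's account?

$3,218.88

Commuter benefit: $52.54
Employee pension contribution: $3,777.13 × 0.085 = $321.06
Pre-tax total = $52.54 + $321.06 = $373.60
Taxable wages = $3,777.13 − $373.60 = $3,403.53
Municipal income tax: $3,403.53 × 0.01 = $34.04
SDI: only $104,978.27 − $103,137.46 = $1,840.81 of this check is subject → $1,840.81 × 0.01 = $18.41
Employee stock purchase plan: $3,777.13 × 0.035 = $132.20
Total deductions = $52.54 + $321.06 + $34.04 + $18.41 + $132.20 = $558.25
Net pay = $3,777.13 − $558.25 = $3,218.88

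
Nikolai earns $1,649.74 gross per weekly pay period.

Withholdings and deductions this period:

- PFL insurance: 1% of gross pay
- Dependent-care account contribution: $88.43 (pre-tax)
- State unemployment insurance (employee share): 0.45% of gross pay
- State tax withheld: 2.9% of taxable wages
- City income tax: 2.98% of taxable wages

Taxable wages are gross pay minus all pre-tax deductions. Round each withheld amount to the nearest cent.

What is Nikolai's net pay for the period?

$1,445.58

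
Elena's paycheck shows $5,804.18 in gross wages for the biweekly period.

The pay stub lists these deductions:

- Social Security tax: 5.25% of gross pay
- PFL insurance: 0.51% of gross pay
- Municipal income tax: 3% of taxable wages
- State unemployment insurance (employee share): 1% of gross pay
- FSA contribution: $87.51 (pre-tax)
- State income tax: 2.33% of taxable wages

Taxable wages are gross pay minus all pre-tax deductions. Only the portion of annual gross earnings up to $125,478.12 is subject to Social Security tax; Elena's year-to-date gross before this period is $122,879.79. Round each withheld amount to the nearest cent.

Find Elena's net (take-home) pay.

FSA contribution: $87.51
Taxable wages = $5,804.18 − $87.51 = $5,716.67
State income tax: $5,716.67 × 0.0233 = $133.20
Municipal income tax: $5,716.67 × 0.03 = $171.50
PFL insurance: $5,804.18 × 0.0051 = $29.60
Social Security tax: only $125,478.12 − $122,879.79 = $2,598.33 of this check is subject → $2,598.33 × 0.0525 = $136.41
State unemployment insurance (employee share): $5,804.18 × 0.01 = $58.04
Total deductions = $87.51 + $133.20 + $171.50 + $29.60 + $136.41 + $58.04 = $616.26
Net pay = $5,804.18 − $616.26 = $5,187.92

$5,187.92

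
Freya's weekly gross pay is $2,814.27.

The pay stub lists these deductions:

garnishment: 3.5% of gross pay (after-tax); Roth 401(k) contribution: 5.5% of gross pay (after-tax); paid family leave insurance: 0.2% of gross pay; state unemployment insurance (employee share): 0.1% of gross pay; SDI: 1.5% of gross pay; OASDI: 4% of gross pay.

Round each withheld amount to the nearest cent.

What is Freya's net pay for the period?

$2,397.77

Paid family leave insurance: $2,814.27 × 0.002 = $5.63
State unemployment insurance (employee share): $2,814.27 × 0.001 = $2.81
OASDI: $2,814.27 × 0.04 = $112.57
SDI: $2,814.27 × 0.015 = $42.21
Roth 401(k) contribution: $2,814.27 × 0.055 = $154.78
Garnishment: $2,814.27 × 0.035 = $98.50
Total deductions = $5.63 + $2.81 + $112.57 + $42.21 + $154.78 + $98.50 = $416.50
Net pay = $2,814.27 − $416.50 = $2,397.77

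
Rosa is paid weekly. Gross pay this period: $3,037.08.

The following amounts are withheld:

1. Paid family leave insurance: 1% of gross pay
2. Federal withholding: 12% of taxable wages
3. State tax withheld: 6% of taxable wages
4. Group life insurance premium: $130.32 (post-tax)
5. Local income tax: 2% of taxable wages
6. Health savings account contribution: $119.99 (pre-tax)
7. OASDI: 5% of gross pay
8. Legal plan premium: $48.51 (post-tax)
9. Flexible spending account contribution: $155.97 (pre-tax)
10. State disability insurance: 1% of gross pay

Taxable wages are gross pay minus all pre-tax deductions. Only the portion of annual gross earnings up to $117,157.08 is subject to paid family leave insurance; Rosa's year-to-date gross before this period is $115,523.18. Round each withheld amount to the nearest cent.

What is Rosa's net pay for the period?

Flexible spending account contribution: $155.97
Health savings account contribution: $119.99
Pre-tax total = $155.97 + $119.99 = $275.96
Taxable wages = $3,037.08 − $275.96 = $2,761.12
Local income tax: $2,761.12 × 0.02 = $55.22
Federal withholding: $2,761.12 × 0.12 = $331.33
State tax withheld: $2,761.12 × 0.06 = $165.67
Paid family leave insurance: only $117,157.08 − $115,523.18 = $1,633.90 of this check is subject → $1,633.90 × 0.01 = $16.34
OASDI: $3,037.08 × 0.05 = $151.85
State disability insurance: $3,037.08 × 0.01 = $30.37
Group life insurance premium: $130.32
Legal plan premium: $48.51
Total deductions = $155.97 + $119.99 + $55.22 + $331.33 + $165.67 + $16.34 + $151.85 + $30.37 + $130.32 + $48.51 = $1,205.57
Net pay = $3,037.08 − $1,205.57 = $1,831.51

$1,831.51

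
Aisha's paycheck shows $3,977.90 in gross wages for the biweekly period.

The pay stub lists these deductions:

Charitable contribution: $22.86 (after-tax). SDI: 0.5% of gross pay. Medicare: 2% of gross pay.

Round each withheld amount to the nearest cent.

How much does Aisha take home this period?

SDI: $3,977.90 × 0.005 = $19.89
Medicare: $3,977.90 × 0.02 = $79.56
Charitable contribution: $22.86
Total deductions = $19.89 + $79.56 + $22.86 = $122.31
Net pay = $3,977.90 − $122.31 = $3,855.59

$3,855.59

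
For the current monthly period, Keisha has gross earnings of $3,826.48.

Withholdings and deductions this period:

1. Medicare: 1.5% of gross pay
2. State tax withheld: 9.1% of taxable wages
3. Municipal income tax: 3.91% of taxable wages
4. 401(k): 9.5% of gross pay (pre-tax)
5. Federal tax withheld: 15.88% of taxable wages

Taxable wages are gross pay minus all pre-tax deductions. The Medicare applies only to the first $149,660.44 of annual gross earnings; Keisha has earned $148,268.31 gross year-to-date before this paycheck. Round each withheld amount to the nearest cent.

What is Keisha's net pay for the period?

$2,441.63

401(k): $3,826.48 × 0.095 = $363.52
Taxable wages = $3,826.48 − $363.52 = $3,462.96
Municipal income tax: $3,462.96 × 0.0391 = $135.40
State tax withheld: $3,462.96 × 0.091 = $315.13
Federal tax withheld: $3,462.96 × 0.1588 = $549.92
Medicare: only $149,660.44 − $148,268.31 = $1,392.13 of this check is subject → $1,392.13 × 0.015 = $20.88
Total deductions = $363.52 + $135.40 + $315.13 + $549.92 + $20.88 = $1,384.85
Net pay = $3,826.48 − $1,384.85 = $2,441.63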